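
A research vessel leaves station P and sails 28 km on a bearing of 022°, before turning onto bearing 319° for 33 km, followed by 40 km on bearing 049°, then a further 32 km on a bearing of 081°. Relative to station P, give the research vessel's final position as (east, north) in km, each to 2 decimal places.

(50.63, 82.11)

Leg 1 (022°, 28 km): east 28 sin 22° = 10.49, north 28 cos 22° = 25.96
Leg 2 (319°, 33 km): east 33 sin 319° = -21.65, north 33 cos 319° = 24.91
Leg 3 (049°, 40 km): east 40 sin 49° = 30.19, north 40 cos 49° = 26.24
Leg 4 (081°, 32 km): east 32 sin 81° = 31.61, north 32 cos 81° = 5.01
Summing: 50.63 km east, 82.11 km north → (50.63, 82.11).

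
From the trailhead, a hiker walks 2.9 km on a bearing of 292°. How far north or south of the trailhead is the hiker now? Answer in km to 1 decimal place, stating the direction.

1.1 km north

Leg 1 (292°, 2.9 km): east 2.9 sin 292° = -2.69, north 2.9 cos 292° = 1.09
Net north component: 1.09 km.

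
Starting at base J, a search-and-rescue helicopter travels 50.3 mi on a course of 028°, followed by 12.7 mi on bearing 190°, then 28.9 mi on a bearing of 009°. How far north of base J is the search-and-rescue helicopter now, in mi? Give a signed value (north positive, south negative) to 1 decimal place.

Leg 1 (028°, 50.3 mi): east 50.3 sin 28° = 23.61, north 50.3 cos 28° = 44.41
Leg 2 (190°, 12.7 mi): east 12.7 sin 190° = -2.21, north 12.7 cos 190° = -12.51
Leg 3 (009°, 28.9 mi): east 28.9 sin 9° = 4.52, north 28.9 cos 9° = 28.54
Net north component: 60.45 mi.

60.4 mi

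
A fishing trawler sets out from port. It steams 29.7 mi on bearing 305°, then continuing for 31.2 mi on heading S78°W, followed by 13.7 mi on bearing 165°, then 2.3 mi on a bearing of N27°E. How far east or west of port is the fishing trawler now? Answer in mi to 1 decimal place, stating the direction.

50.3 mi west

Leg 1 (305°, 29.7 mi): east 29.7 sin 305° = -24.33, north 29.7 cos 305° = 17.04
Leg 2 (S78°W, 31.2 mi): east 31.2 sin 258° = -30.52, north 31.2 cos 258° = -6.49
Leg 3 (165°, 13.7 mi): east 13.7 sin 165° = 3.55, north 13.7 cos 165° = -13.23
Leg 4 (N27°E, 2.3 mi): east 2.3 sin 27° = 1.04, north 2.3 cos 27° = 2.05
Net east component: -50.26 mi.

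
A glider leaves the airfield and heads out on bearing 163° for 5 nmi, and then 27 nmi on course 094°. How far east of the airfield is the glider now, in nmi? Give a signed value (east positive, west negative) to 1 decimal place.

Leg 1 (163°, 5 nmi): east 5 sin 163° = 1.46, north 5 cos 163° = -4.78
Leg 2 (094°, 27 nmi): east 27 sin 94° = 26.93, north 27 cos 94° = -1.88
Net east component: 28.40 nmi.

28.4 nmi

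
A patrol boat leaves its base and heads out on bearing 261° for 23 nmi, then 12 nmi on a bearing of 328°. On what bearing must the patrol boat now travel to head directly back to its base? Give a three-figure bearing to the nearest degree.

Leg 1 (261°, 23 nmi): east 23 sin 261° = -22.72, north 23 cos 261° = -3.60
Leg 2 (328°, 12 nmi): east 12 sin 328° = -6.36, north 12 cos 328° = 10.18
Net displacement: -29.08 east, 6.58 north. Direction back to start is (29.08, -6.58): bearing = atan2(29.08, -6.58) mod 360° = 102.75° ≈ 103°.

103°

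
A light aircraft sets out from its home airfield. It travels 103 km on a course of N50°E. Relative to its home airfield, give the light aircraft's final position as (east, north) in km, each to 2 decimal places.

Leg 1 (N50°E, 103 km): east 103 sin 50° = 78.90, north 103 cos 50° = 66.21
Summing: 78.90 km east, 66.21 km north → (78.90, 66.21).

(78.90, 66.21)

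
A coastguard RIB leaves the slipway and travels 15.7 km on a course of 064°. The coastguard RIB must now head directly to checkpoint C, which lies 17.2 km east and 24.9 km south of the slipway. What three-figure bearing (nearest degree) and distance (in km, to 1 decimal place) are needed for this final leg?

174°, 31.9 km

Leg 1 (064°, 15.7 km): east 15.7 sin 64° = 14.11, north 15.7 cos 64° = 6.88
Current position: (14.11, 6.88). Target: (17.2, -24.9). Remaining: Δeast = 3.09, Δnorth = -31.78.
Bearing = atan2(3.09, -31.78) mod 360° = 174.45°; distance = √((3.09)² + (-31.78)²) = 31.932 km.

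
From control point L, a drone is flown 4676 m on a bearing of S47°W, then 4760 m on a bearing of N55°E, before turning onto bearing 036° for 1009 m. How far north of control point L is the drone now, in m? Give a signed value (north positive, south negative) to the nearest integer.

Leg 1 (S47°W, 4676 m): east 4676 sin 227° = -3419.81, north 4676 cos 227° = -3189.02
Leg 2 (N55°E, 4760 m): east 4760 sin 55° = 3899.16, north 4760 cos 55° = 2730.22
Leg 3 (036°, 1009 m): east 1009 sin 36° = 593.08, north 1009 cos 36° = 816.30
Net north component: 357.50 m.

357 m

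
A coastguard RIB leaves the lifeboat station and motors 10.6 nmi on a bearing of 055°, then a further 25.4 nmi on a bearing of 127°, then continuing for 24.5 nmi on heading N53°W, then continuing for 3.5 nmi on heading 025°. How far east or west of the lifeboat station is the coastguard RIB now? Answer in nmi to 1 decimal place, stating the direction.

Leg 1 (055°, 10.6 nmi): east 10.6 sin 55° = 8.68, north 10.6 cos 55° = 6.08
Leg 2 (127°, 25.4 nmi): east 25.4 sin 127° = 20.29, north 25.4 cos 127° = -15.29
Leg 3 (N53°W, 24.5 nmi): east 24.5 sin 307° = -19.57, north 24.5 cos 307° = 14.74
Leg 4 (025°, 3.5 nmi): east 3.5 sin 25° = 1.48, north 3.5 cos 25° = 3.17
Net east component: 10.88 nmi.

10.9 nmi east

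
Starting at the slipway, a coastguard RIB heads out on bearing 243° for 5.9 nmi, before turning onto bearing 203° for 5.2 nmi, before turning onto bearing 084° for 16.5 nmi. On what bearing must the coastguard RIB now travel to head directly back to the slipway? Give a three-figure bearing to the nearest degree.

Leg 1 (243°, 5.9 nmi): east 5.9 sin 243° = -5.26, north 5.9 cos 243° = -2.68
Leg 2 (203°, 5.2 nmi): east 5.2 sin 203° = -2.03, north 5.2 cos 203° = -4.79
Leg 3 (084°, 16.5 nmi): east 16.5 sin 84° = 16.41, north 16.5 cos 84° = 1.72
Net displacement: 9.12 east, -5.74 north. Direction back to start is (-9.12, 5.74): bearing = atan2(-9.12, 5.74) mod 360° = 302.19° ≈ 302°.

302°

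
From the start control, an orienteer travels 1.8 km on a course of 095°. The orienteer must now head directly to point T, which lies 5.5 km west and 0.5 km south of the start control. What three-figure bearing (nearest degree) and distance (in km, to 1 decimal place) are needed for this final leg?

Leg 1 (095°, 1.8 km): east 1.8 sin 95° = 1.79, north 1.8 cos 95° = -0.16
Current position: (1.79, -0.16). Target: (-5.5, -0.5). Remaining: Δeast = -7.29, Δnorth = -0.34.
Bearing = atan2(-7.29, -0.34) mod 360° = 267.31°; distance = √((-7.29)² + (-0.34)²) = 7.301 km.

267°, 7.3 km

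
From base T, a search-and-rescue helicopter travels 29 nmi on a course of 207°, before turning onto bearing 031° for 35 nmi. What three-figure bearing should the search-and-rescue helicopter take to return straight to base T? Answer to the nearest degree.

229°

Leg 1 (207°, 29 nmi): east 29 sin 207° = -13.17, north 29 cos 207° = -25.84
Leg 2 (031°, 35 nmi): east 35 sin 31° = 18.03, north 35 cos 31° = 30.00
Net displacement: 4.86 east, 4.16 north. Direction back to start is (-4.86, -4.16): bearing = atan2(-4.86, -4.16) mod 360° = 229.43° ≈ 229°.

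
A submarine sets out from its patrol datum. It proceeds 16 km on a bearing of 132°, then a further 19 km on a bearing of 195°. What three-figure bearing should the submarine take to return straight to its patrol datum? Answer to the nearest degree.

347°

Leg 1 (132°, 16 km): east 16 sin 132° = 11.89, north 16 cos 132° = -10.71
Leg 2 (195°, 19 km): east 19 sin 195° = -4.92, north 19 cos 195° = -18.35
Net displacement: 6.97 east, -29.06 north. Direction back to start is (-6.97, 29.06): bearing = atan2(-6.97, 29.06) mod 360° = 346.51° ≈ 347°.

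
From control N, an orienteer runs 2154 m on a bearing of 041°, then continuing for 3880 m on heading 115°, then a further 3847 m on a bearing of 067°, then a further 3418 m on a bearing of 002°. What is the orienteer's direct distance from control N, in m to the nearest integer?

9892 m

Leg 1 (041°, 2154 m): east 2154 sin 41° = 1413.15, north 2154 cos 41° = 1625.64
Leg 2 (115°, 3880 m): east 3880 sin 115° = 3516.47, north 3880 cos 115° = -1639.76
Leg 3 (067°, 3847 m): east 3847 sin 67° = 3541.18, north 3847 cos 67° = 1503.14
Leg 4 (002°, 3418 m): east 3418 sin 2° = 119.29, north 3418 cos 2° = 3415.92
Net: 8590.09 east, 4904.95 north. Distance = √((8590.09)² + (4904.95)²) = 9891.825 m.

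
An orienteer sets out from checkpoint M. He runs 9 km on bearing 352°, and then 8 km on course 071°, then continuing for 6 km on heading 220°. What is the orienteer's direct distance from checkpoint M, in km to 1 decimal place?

Leg 1 (352°, 9 km): east 9 sin 352° = -1.25, north 9 cos 352° = 8.91
Leg 2 (071°, 8 km): east 8 sin 71° = 7.56, north 8 cos 71° = 2.60
Leg 3 (220°, 6 km): east 6 sin 220° = -3.86, north 6 cos 220° = -4.60
Net: 2.45 east, 6.92 north. Distance = √((2.45)² + (6.92)²) = 7.343 km.

7.3 km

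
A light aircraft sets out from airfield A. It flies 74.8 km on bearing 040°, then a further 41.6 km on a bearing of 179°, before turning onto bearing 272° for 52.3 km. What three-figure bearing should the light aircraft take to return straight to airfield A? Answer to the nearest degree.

169°

Leg 1 (040°, 74.8 km): east 74.8 sin 40° = 48.08, north 74.8 cos 40° = 57.30
Leg 2 (179°, 41.6 km): east 41.6 sin 179° = 0.73, north 41.6 cos 179° = -41.59
Leg 3 (272°, 52.3 km): east 52.3 sin 272° = -52.27, north 52.3 cos 272° = 1.83
Net displacement: -3.46 east, 17.53 north. Direction back to start is (3.46, -17.53): bearing = atan2(3.46, -17.53) mod 360° = 168.83° ≈ 169°.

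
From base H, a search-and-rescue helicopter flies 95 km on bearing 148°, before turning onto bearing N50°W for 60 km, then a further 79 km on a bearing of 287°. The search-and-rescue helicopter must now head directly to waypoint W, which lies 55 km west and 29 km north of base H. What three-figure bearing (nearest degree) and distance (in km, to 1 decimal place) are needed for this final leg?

Leg 1 (148°, 95 km): east 95 sin 148° = 50.34, north 95 cos 148° = -80.56
Leg 2 (N50°W, 60 km): east 60 sin 310° = -45.96, north 60 cos 310° = 38.57
Leg 3 (287°, 79 km): east 79 sin 287° = -75.55, north 79 cos 287° = 23.10
Current position: (-71.17, -18.90). Target: (-55, 29). Remaining: Δeast = 16.17, Δnorth = 47.90.
Bearing = atan2(16.17, 47.90) mod 360° = 18.65°; distance = √((16.17)² + (47.90)²) = 50.555 km.

019°, 50.6 km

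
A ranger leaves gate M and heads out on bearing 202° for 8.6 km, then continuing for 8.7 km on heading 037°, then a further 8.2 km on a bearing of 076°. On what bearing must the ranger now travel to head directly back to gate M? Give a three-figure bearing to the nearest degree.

Leg 1 (202°, 8.6 km): east 8.6 sin 202° = -3.22, north 8.6 cos 202° = -7.97
Leg 2 (037°, 8.7 km): east 8.7 sin 37° = 5.24, north 8.7 cos 37° = 6.95
Leg 3 (076°, 8.2 km): east 8.2 sin 76° = 7.96, north 8.2 cos 76° = 1.98
Net displacement: 9.97 east, 0.96 north. Direction back to start is (-9.97, -0.96): bearing = atan2(-9.97, -0.96) mod 360° = 264.51° ≈ 265°.

265°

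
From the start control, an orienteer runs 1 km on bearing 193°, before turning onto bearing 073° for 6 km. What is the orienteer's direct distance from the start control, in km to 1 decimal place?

5.6 km

Leg 1 (193°, 1 km): east 1 sin 193° = -0.22, north 1 cos 193° = -0.97
Leg 2 (073°, 6 km): east 6 sin 73° = 5.74, north 6 cos 73° = 1.75
Net: 5.51 east, 0.78 north. Distance = √((5.51)² + (0.78)²) = 5.568 km.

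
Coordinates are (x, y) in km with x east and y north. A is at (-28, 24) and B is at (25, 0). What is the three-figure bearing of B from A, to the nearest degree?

114°

Δeast = 25 − -28 = 53.00; Δnorth = 0 − 24 = -24.00.
Bearing = atan2(Δeast, Δnorth) mod 360° = 114.36° ≈ 114°.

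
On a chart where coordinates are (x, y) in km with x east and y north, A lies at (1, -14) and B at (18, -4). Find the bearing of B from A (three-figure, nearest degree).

Δeast = 18 − 1 = 17.00; Δnorth = -4 − -14 = 10.00.
Bearing = atan2(Δeast, Δnorth) mod 360° = 59.53° ≈ 060°.

060°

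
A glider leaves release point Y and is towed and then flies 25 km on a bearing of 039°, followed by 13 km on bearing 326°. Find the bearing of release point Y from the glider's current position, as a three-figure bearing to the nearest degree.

Leg 1 (039°, 25 km): east 25 sin 39° = 15.73, north 25 cos 39° = 19.43
Leg 2 (326°, 13 km): east 13 sin 326° = -7.27, north 13 cos 326° = 10.78
Net displacement: 8.46 east, 30.21 north. Direction back to start is (-8.46, -30.21): bearing = atan2(-8.46, -30.21) mod 360° = 195.65° ≈ 196°.

196°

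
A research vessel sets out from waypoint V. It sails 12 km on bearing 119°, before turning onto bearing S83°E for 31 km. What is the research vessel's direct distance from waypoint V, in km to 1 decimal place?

Leg 1 (119°, 12 km): east 12 sin 119° = 10.50, north 12 cos 119° = -5.82
Leg 2 (S83°E, 31 km): east 31 sin 97° = 30.77, north 31 cos 97° = -3.78
Net: 41.26 east, -9.60 north. Distance = √((41.26)² + (-9.60)²) = 42.365 km.

42.4 km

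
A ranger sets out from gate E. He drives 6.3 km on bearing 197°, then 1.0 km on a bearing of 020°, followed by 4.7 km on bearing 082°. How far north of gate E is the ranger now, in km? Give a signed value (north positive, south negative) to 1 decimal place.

-4.4 km

Leg 1 (197°, 6.3 km): east 6.3 sin 197° = -1.84, north 6.3 cos 197° = -6.02
Leg 2 (020°, 1.0 km): east 1.0 sin 20° = 0.34, north 1.0 cos 20° = 0.94
Leg 3 (082°, 4.7 km): east 4.7 sin 82° = 4.65, north 4.7 cos 82° = 0.65
Net north component: -4.43 km.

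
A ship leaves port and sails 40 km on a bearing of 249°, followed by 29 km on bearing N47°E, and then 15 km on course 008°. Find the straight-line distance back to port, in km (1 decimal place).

24.7 km

Leg 1 (249°, 40 km): east 40 sin 249° = -37.34, north 40 cos 249° = -14.33
Leg 2 (N47°E, 29 km): east 29 sin 47° = 21.21, north 29 cos 47° = 19.78
Leg 3 (008°, 15 km): east 15 sin 8° = 2.09, north 15 cos 8° = 14.85
Net: -14.05 east, 20.30 north. Distance = √((-14.05)² + (20.30)²) = 24.684 km.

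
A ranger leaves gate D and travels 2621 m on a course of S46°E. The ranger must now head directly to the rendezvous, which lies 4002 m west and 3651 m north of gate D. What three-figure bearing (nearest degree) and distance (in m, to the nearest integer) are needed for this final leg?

Leg 1 (S46°E, 2621 m): east 2621 sin 134° = 1885.39, north 2621 cos 134° = -1820.70
Current position: (1885.39, -1820.70). Target: (-4002, 3651). Remaining: Δeast = -5887.39, Δnorth = 5471.70.
Bearing = atan2(-5887.39, 5471.70) mod 360° = 312.90°; distance = √((-5887.39)² + (5471.70)²) = 8037.466 m.

313°, 8037 m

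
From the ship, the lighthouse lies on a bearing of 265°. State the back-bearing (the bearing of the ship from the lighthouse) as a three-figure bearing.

085°

Back-bearing = 265° − 180° = 085°.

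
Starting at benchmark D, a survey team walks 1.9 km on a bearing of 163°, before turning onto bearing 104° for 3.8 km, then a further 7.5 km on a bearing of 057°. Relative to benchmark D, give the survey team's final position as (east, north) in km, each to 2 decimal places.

(10.53, 1.35)

Leg 1 (163°, 1.9 km): east 1.9 sin 163° = 0.56, north 1.9 cos 163° = -1.82
Leg 2 (104°, 3.8 km): east 3.8 sin 104° = 3.69, north 3.8 cos 104° = -0.92
Leg 3 (057°, 7.5 km): east 7.5 sin 57° = 6.29, north 7.5 cos 57° = 4.08
Summing: 10.53 km east, 1.35 km north → (10.53, 1.35).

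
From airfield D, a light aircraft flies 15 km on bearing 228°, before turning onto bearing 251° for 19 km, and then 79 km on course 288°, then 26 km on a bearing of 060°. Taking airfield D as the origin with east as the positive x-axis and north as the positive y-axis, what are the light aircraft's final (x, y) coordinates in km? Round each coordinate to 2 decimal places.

(-81.73, 21.19)

Leg 1 (228°, 15 km): east 15 sin 228° = -11.15, north 15 cos 228° = -10.04
Leg 2 (251°, 19 km): east 19 sin 251° = -17.96, north 19 cos 251° = -6.19
Leg 3 (288°, 79 km): east 79 sin 288° = -75.13, north 79 cos 288° = 24.41
Leg 4 (060°, 26 km): east 26 sin 60° = 22.52, north 26 cos 60° = 13.00
Summing: -81.73 km east, 21.19 km north → (-81.73, 21.19).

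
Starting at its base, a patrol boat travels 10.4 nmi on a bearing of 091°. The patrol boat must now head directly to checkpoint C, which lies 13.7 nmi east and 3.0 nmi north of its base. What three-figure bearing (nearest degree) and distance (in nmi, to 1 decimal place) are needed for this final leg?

046°, 4.6 nmi

Leg 1 (091°, 10.4 nmi): east 10.4 sin 91° = 10.40, north 10.4 cos 91° = -0.18
Current position: (10.40, -0.18). Target: (13.7, 3.0). Remaining: Δeast = 3.30, Δnorth = 3.18.
Bearing = atan2(3.30, 3.18) mod 360° = 46.06°; distance = √((3.30)² + (3.18)²) = 4.585 nmi.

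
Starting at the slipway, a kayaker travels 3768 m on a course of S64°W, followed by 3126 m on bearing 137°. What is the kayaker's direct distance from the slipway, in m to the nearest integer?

4133 m

Leg 1 (S64°W, 3768 m): east 3768 sin 244° = -3386.66, north 3768 cos 244° = -1651.78
Leg 2 (137°, 3126 m): east 3126 sin 137° = 2131.93, north 3126 cos 137° = -2286.21
Net: -1254.73 east, -3937.99 north. Distance = √((-1254.73)² + (-3937.99)²) = 4133.055 m.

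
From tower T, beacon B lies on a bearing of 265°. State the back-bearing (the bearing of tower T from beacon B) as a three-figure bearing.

Back-bearing = 265° − 180° = 085°.

085°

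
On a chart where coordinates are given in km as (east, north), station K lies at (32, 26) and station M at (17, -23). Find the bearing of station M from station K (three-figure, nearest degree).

197°

Δeast = 17 − 32 = -15.00; Δnorth = -23 − 26 = -49.00.
Bearing = atan2(Δeast, Δnorth) mod 360° = 197.02° ≈ 197°.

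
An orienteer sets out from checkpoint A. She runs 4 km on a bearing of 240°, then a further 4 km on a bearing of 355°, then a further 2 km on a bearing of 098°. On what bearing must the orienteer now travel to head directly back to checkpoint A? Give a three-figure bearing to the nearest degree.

Leg 1 (240°, 4 km): east 4 sin 240° = -3.46, north 4 cos 240° = -2.00
Leg 2 (355°, 4 km): east 4 sin 355° = -0.35, north 4 cos 355° = 3.98
Leg 3 (098°, 2 km): east 2 sin 98° = 1.98, north 2 cos 98° = -0.28
Net displacement: -1.83 east, 1.71 north. Direction back to start is (1.83, -1.71): bearing = atan2(1.83, -1.71) mod 360° = 132.96° ≈ 133°.

133°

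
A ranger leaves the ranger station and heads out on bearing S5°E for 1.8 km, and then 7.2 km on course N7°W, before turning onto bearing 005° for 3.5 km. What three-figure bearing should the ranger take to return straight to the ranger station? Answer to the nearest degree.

Leg 1 (S5°E, 1.8 km): east 1.8 sin 175° = 0.16, north 1.8 cos 175° = -1.79
Leg 2 (N7°W, 7.2 km): east 7.2 sin 353° = -0.88, north 7.2 cos 353° = 7.15
Leg 3 (005°, 3.5 km): east 3.5 sin 5° = 0.31, north 3.5 cos 5° = 3.49
Net displacement: -0.42 east, 8.84 north. Direction back to start is (0.42, -8.84): bearing = atan2(0.42, -8.84) mod 360° = 177.31° ≈ 177°.

177°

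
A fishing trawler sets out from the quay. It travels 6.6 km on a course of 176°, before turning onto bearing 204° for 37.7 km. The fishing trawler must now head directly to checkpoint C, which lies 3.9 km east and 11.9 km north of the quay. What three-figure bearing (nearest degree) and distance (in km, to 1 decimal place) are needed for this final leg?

020°, 56.2 km

Leg 1 (176°, 6.6 km): east 6.6 sin 176° = 0.46, north 6.6 cos 176° = -6.58
Leg 2 (204°, 37.7 km): east 37.7 sin 204° = -15.33, north 37.7 cos 204° = -34.44
Current position: (-14.87, -41.02). Target: (3.9, 11.9). Remaining: Δeast = 18.77, Δnorth = 52.92.
Bearing = atan2(18.77, 52.92) mod 360° = 19.53°; distance = √((18.77)² + (52.92)²) = 56.156 km.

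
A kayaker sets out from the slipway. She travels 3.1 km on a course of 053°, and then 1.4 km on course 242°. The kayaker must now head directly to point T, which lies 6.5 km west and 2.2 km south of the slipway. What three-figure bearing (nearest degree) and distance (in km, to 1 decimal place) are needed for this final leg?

246°, 8.5 km

Leg 1 (053°, 3.1 km): east 3.1 sin 53° = 2.48, north 3.1 cos 53° = 1.87
Leg 2 (242°, 1.4 km): east 1.4 sin 242° = -1.24, north 1.4 cos 242° = -0.66
Current position: (1.24, 1.21). Target: (-6.5, -2.2). Remaining: Δeast = -7.74, Δnorth = -3.41.
Bearing = atan2(-7.74, -3.41) mod 360° = 246.23°; distance = √((-7.74)² + (-3.41)²) = 8.457 km.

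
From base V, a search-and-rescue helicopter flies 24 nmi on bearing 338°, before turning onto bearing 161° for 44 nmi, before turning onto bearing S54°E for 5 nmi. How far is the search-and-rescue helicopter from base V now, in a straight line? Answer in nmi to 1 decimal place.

24.2 nmi

Leg 1 (338°, 24 nmi): east 24 sin 338° = -8.99, north 24 cos 338° = 22.25
Leg 2 (161°, 44 nmi): east 44 sin 161° = 14.32, north 44 cos 161° = -41.60
Leg 3 (S54°E, 5 nmi): east 5 sin 126° = 4.05, north 5 cos 126° = -2.94
Net: 9.38 east, -22.29 north. Distance = √((9.38)² + (-22.29)²) = 24.182 nmi.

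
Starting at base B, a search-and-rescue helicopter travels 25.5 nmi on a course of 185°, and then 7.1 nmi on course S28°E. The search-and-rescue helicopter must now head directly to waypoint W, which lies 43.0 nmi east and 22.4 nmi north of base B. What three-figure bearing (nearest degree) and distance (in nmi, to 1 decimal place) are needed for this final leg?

Leg 1 (185°, 25.5 nmi): east 25.5 sin 185° = -2.22, north 25.5 cos 185° = -25.40
Leg 2 (S28°E, 7.1 nmi): east 7.1 sin 152° = 3.33, north 7.1 cos 152° = -6.27
Current position: (1.11, -31.67). Target: (43.0, 22.4). Remaining: Δeast = 41.89, Δnorth = 54.07.
Bearing = atan2(41.89, 54.07) mod 360° = 37.76°; distance = √((41.89)² + (54.07)²) = 68.399 nmi.

038°, 68.4 nmi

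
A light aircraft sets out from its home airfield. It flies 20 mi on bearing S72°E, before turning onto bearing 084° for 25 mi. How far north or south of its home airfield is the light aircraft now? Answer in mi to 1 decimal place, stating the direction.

Leg 1 (S72°E, 20 mi): east 20 sin 108° = 19.02, north 20 cos 108° = -6.18
Leg 2 (084°, 25 mi): east 25 sin 84° = 24.86, north 25 cos 84° = 2.61
Net north component: -3.57 mi.

3.6 mi south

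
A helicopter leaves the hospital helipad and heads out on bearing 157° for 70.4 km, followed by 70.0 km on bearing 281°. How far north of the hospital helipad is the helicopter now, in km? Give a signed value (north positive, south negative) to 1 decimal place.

-51.4 km

Leg 1 (157°, 70.4 km): east 70.4 sin 157° = 27.51, north 70.4 cos 157° = -64.80
Leg 2 (281°, 70.0 km): east 70.0 sin 281° = -68.71, north 70.0 cos 281° = 13.36
Net north component: -51.45 km.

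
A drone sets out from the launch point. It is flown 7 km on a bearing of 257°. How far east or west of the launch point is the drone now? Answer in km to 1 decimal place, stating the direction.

Leg 1 (257°, 7 km): east 7 sin 257° = -6.82, north 7 cos 257° = -1.57
Net east component: -6.82 km.

6.8 km west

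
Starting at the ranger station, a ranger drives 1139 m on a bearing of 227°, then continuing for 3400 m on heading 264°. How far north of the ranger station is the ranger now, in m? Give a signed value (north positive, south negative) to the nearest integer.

Leg 1 (227°, 1139 m): east 1139 sin 227° = -833.01, north 1139 cos 227° = -776.80
Leg 2 (264°, 3400 m): east 3400 sin 264° = -3381.37, north 3400 cos 264° = -355.40
Net north component: -1132.19 m.

-1132 m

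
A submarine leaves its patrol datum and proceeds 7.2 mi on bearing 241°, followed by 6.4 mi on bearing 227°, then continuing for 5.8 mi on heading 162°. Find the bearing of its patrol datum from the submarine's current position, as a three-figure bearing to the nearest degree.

Leg 1 (241°, 7.2 mi): east 7.2 sin 241° = -6.30, north 7.2 cos 241° = -3.49
Leg 2 (227°, 6.4 mi): east 6.4 sin 227° = -4.68, north 6.4 cos 227° = -4.36
Leg 3 (162°, 5.8 mi): east 5.8 sin 162° = 1.79, north 5.8 cos 162° = -5.52
Net displacement: -9.19 east, -13.37 north. Direction back to start is (9.19, 13.37): bearing = atan2(9.19, 13.37) mod 360° = 34.49° ≈ 034°.

034°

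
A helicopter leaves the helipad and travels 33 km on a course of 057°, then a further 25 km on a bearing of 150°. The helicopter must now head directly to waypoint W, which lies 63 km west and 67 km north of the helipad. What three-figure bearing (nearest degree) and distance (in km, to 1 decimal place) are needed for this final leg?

Leg 1 (057°, 33 km): east 33 sin 57° = 27.68, north 33 cos 57° = 17.97
Leg 2 (150°, 25 km): east 25 sin 150° = 12.50, north 25 cos 150° = -21.65
Current position: (40.18, -3.68). Target: (-63, 67). Remaining: Δeast = -103.18, Δnorth = 70.68.
Bearing = atan2(-103.18, 70.68) mod 360° = 304.41°; distance = √((-103.18)² + (70.68)²) = 125.063 km.

304°, 125.1 km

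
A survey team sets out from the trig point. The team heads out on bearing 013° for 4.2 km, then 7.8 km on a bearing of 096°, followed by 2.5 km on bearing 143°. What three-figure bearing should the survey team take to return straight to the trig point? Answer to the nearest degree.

263°

Leg 1 (013°, 4.2 km): east 4.2 sin 13° = 0.94, north 4.2 cos 13° = 4.09
Leg 2 (096°, 7.8 km): east 7.8 sin 96° = 7.76, north 7.8 cos 96° = -0.82
Leg 3 (143°, 2.5 km): east 2.5 sin 143° = 1.50, north 2.5 cos 143° = -2.00
Net displacement: 10.21 east, 1.28 north. Direction back to start is (-10.21, -1.28): bearing = atan2(-10.21, -1.28) mod 360° = 262.85° ≈ 263°.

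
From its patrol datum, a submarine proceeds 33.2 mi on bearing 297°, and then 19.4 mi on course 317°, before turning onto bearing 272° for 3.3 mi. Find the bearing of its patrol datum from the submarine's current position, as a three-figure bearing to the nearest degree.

123°

Leg 1 (297°, 33.2 mi): east 33.2 sin 297° = -29.58, north 33.2 cos 297° = 15.07
Leg 2 (317°, 19.4 mi): east 19.4 sin 317° = -13.23, north 19.4 cos 317° = 14.19
Leg 3 (272°, 3.3 mi): east 3.3 sin 272° = -3.30, north 3.3 cos 272° = 0.12
Net displacement: -46.11 east, 29.38 north. Direction back to start is (46.11, -29.38): bearing = atan2(46.11, -29.38) mod 360° = 122.50° ≈ 123°.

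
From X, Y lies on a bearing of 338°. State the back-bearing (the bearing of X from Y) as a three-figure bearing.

158°

Back-bearing = 338° − 180° = 158°.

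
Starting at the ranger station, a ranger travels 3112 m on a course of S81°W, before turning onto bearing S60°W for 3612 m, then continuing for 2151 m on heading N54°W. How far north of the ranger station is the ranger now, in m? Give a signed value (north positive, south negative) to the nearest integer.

Leg 1 (S81°W, 3112 m): east 3112 sin 261° = -3073.69, north 3112 cos 261° = -486.82
Leg 2 (S60°W, 3612 m): east 3612 sin 240° = -3128.08, north 3612 cos 240° = -1806.00
Leg 3 (N54°W, 2151 m): east 2151 sin 306° = -1740.20, north 2151 cos 306° = 1264.33
Net north component: -1028.50 m.

-1028 m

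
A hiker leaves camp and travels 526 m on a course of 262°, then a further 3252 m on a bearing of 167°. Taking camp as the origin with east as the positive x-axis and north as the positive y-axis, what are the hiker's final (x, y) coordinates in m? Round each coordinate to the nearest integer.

Leg 1 (262°, 526 m): east 526 sin 262° = -520.88, north 526 cos 262° = -73.21
Leg 2 (167°, 3252 m): east 3252 sin 167° = 731.54, north 3252 cos 167° = -3168.65
Summing: 210.66 m east, -3241.86 m north → (211, -3242).

(211, -3242)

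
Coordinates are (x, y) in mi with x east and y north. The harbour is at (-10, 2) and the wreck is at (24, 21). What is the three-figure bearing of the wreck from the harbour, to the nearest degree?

061°

Δeast = 24 − -10 = 34.00; Δnorth = 21 − 2 = 19.00.
Bearing = atan2(Δeast, Δnorth) mod 360° = 60.80° ≈ 061°.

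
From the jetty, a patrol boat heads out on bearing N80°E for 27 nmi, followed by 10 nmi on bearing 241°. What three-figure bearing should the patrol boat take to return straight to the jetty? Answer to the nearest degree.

271°

Leg 1 (N80°E, 27 nmi): east 27 sin 80° = 26.59, north 27 cos 80° = 4.69
Leg 2 (241°, 10 nmi): east 10 sin 241° = -8.75, north 10 cos 241° = -4.85
Net displacement: 17.84 east, -0.16 north. Direction back to start is (-17.84, 0.16): bearing = atan2(-17.84, 0.16) mod 360° = 270.51° ≈ 271°.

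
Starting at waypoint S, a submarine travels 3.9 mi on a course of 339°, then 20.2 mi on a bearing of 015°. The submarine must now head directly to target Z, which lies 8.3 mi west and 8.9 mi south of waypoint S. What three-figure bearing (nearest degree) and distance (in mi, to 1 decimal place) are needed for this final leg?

201°, 34.3 mi

Leg 1 (339°, 3.9 mi): east 3.9 sin 339° = -1.40, north 3.9 cos 339° = 3.64
Leg 2 (015°, 20.2 mi): east 20.2 sin 15° = 5.23, north 20.2 cos 15° = 19.51
Current position: (3.83, 23.15). Target: (-8.3, -8.9). Remaining: Δeast = -12.13, Δnorth = -32.05.
Bearing = atan2(-12.13, -32.05) mod 360° = 200.73°; distance = √((-12.13)² + (-32.05)²) = 34.271 mi.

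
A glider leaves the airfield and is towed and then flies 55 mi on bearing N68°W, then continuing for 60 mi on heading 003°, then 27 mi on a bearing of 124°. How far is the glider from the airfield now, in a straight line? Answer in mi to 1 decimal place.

Leg 1 (N68°W, 55 mi): east 55 sin 292° = -51.00, north 55 cos 292° = 20.60
Leg 2 (003°, 60 mi): east 60 sin 3° = 3.14, north 60 cos 3° = 59.92
Leg 3 (124°, 27 mi): east 27 sin 124° = 22.38, north 27 cos 124° = -15.10
Net: -25.47 east, 65.42 north. Distance = √((-25.47)² + (65.42)²) = 70.206 mi.

70.2 mi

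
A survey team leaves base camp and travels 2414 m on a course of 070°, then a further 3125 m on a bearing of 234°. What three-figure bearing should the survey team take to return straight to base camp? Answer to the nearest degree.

Leg 1 (070°, 2414 m): east 2414 sin 70° = 2268.42, north 2414 cos 70° = 825.64
Leg 2 (234°, 3125 m): east 3125 sin 234° = -2528.18, north 3125 cos 234° = -1836.83
Net displacement: -259.76 east, -1011.19 north. Direction back to start is (259.76, 1011.19): bearing = atan2(259.76, 1011.19) mod 360° = 14.41° ≈ 014°.

014°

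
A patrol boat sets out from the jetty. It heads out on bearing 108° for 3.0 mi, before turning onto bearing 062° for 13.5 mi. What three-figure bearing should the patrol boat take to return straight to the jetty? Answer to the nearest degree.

Leg 1 (108°, 3.0 mi): east 3.0 sin 108° = 2.85, north 3.0 cos 108° = -0.93
Leg 2 (062°, 13.5 mi): east 13.5 sin 62° = 11.92, north 13.5 cos 62° = 6.34
Net displacement: 14.77 east, 5.41 north. Direction back to start is (-14.77, -5.41): bearing = atan2(-14.77, -5.41) mod 360° = 249.88° ≈ 250°.

250°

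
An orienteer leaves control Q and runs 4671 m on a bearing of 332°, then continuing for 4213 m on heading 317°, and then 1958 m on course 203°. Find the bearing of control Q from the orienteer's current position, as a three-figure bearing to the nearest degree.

Leg 1 (332°, 4671 m): east 4671 sin 332° = -2192.90, north 4671 cos 332° = 4124.25
Leg 2 (317°, 4213 m): east 4213 sin 317° = -2873.26, north 4213 cos 317° = 3081.19
Leg 3 (203°, 1958 m): east 1958 sin 203° = -765.05, north 1958 cos 203° = -1802.35
Net displacement: -5831.21 east, 5403.09 north. Direction back to start is (5831.21, -5403.09): bearing = atan2(5831.21, -5403.09) mod 360° = 132.82° ≈ 133°.

133°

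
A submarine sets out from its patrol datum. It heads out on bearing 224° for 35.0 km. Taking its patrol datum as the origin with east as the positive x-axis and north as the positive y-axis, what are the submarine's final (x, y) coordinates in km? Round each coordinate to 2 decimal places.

Leg 1 (224°, 35.0 km): east 35.0 sin 224° = -24.31, north 35.0 cos 224° = -25.18
Summing: -24.31 km east, -25.18 km north → (-24.31, -25.18).

(-24.31, -25.18)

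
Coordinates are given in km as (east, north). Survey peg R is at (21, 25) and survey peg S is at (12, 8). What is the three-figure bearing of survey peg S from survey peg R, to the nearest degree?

Δeast = 12 − 21 = -9.00; Δnorth = 8 − 25 = -17.00.
Bearing = atan2(Δeast, Δnorth) mod 360° = 207.90° ≈ 208°.

208°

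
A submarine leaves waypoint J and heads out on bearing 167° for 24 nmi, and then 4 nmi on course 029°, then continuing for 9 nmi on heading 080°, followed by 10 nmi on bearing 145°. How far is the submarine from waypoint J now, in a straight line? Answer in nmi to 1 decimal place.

Leg 1 (167°, 24 nmi): east 24 sin 167° = 5.40, north 24 cos 167° = -23.38
Leg 2 (029°, 4 nmi): east 4 sin 29° = 1.94, north 4 cos 29° = 3.50
Leg 3 (080°, 9 nmi): east 9 sin 80° = 8.86, north 9 cos 80° = 1.56
Leg 4 (145°, 10 nmi): east 10 sin 145° = 5.74, north 10 cos 145° = -8.19
Net: 21.94 east, -26.52 north. Distance = √((21.94)² + (-26.52)²) = 34.413 nmi.

34.4 nmi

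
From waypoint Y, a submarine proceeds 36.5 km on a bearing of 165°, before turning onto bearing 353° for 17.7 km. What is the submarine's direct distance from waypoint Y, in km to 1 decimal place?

19.1 km

Leg 1 (165°, 36.5 km): east 36.5 sin 165° = 9.45, north 36.5 cos 165° = -35.26
Leg 2 (353°, 17.7 km): east 17.7 sin 353° = -2.16, north 17.7 cos 353° = 17.57
Net: 7.29 east, -17.69 north. Distance = √((7.29)² + (-17.69)²) = 19.132 km.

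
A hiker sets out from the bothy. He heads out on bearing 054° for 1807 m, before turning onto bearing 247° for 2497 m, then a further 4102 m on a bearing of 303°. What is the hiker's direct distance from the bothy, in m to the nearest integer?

4866 m

Leg 1 (054°, 1807 m): east 1807 sin 54° = 1461.89, north 1807 cos 54° = 1062.13
Leg 2 (247°, 2497 m): east 2497 sin 247° = -2298.50, north 2497 cos 247° = -975.66
Leg 3 (303°, 4102 m): east 4102 sin 303° = -3440.23, north 4102 cos 303° = 2234.11
Net: -4276.83 east, 2320.58 north. Distance = √((-4276.83)² + (2320.58)²) = 4865.841 m.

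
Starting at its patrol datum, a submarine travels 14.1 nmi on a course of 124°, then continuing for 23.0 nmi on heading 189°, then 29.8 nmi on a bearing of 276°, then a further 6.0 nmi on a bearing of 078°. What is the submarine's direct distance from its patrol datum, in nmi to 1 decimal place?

Leg 1 (124°, 14.1 nmi): east 14.1 sin 124° = 11.69, north 14.1 cos 124° = -7.88
Leg 2 (189°, 23.0 nmi): east 23.0 sin 189° = -3.60, north 23.0 cos 189° = -22.72
Leg 3 (276°, 29.8 nmi): east 29.8 sin 276° = -29.64, north 29.8 cos 276° = 3.11
Leg 4 (078°, 6.0 nmi): east 6.0 sin 78° = 5.87, north 6.0 cos 78° = 1.25
Net: -15.68 east, -26.24 north. Distance = √((-15.68)² + (-26.24)²) = 30.565 nmi.

30.6 nmi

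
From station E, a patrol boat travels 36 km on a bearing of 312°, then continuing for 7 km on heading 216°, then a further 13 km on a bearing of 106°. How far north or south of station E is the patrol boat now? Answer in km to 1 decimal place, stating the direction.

14.8 km north

Leg 1 (312°, 36 km): east 36 sin 312° = -26.75, north 36 cos 312° = 24.09
Leg 2 (216°, 7 km): east 7 sin 216° = -4.11, north 7 cos 216° = -5.66
Leg 3 (106°, 13 km): east 13 sin 106° = 12.50, north 13 cos 106° = -3.58
Net north component: 14.84 km.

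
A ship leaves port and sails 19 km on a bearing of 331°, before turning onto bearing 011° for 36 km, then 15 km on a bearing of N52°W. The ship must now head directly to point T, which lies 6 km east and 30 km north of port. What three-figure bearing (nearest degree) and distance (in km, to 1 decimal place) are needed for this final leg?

Leg 1 (331°, 19 km): east 19 sin 331° = -9.21, north 19 cos 331° = 16.62
Leg 2 (011°, 36 km): east 36 sin 11° = 6.87, north 36 cos 11° = 35.34
Leg 3 (N52°W, 15 km): east 15 sin 308° = -11.82, north 15 cos 308° = 9.23
Current position: (-14.16, 61.19). Target: (6, 30). Remaining: Δeast = 20.16, Δnorth = -31.19.
Bearing = atan2(20.16, -31.19) mod 360° = 147.12°; distance = √((20.16)² + (-31.19)²) = 37.141 km.

147°, 37.1 km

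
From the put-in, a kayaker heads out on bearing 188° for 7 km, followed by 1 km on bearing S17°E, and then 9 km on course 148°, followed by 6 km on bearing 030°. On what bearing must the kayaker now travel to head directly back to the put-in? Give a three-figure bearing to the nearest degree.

Leg 1 (188°, 7 km): east 7 sin 188° = -0.97, north 7 cos 188° = -6.93
Leg 2 (S17°E, 1 km): east 1 sin 163° = 0.29, north 1 cos 163° = -0.96
Leg 3 (148°, 9 km): east 9 sin 148° = 4.77, north 9 cos 148° = -7.63
Leg 4 (030°, 6 km): east 6 sin 30° = 3.00, north 6 cos 30° = 5.20
Net displacement: 7.09 east, -10.32 north. Direction back to start is (-7.09, 10.32): bearing = atan2(-7.09, 10.32) mod 360° = 325.53° ≈ 326°.

326°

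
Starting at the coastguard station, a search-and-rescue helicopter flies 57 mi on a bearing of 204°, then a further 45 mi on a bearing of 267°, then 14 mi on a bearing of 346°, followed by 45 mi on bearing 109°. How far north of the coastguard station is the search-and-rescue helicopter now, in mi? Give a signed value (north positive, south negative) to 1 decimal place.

-55.5 mi

Leg 1 (204°, 57 mi): east 57 sin 204° = -23.18, north 57 cos 204° = -52.07
Leg 2 (267°, 45 mi): east 45 sin 267° = -44.94, north 45 cos 267° = -2.36
Leg 3 (346°, 14 mi): east 14 sin 346° = -3.39, north 14 cos 346° = 13.58
Leg 4 (109°, 45 mi): east 45 sin 109° = 42.55, north 45 cos 109° = -14.65
Net north component: -55.49 mi.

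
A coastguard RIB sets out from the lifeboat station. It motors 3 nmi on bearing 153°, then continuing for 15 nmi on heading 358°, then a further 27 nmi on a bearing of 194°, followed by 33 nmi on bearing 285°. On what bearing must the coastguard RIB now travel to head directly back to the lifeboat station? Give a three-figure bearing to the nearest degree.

082°

Leg 1 (153°, 3 nmi): east 3 sin 153° = 1.36, north 3 cos 153° = -2.67
Leg 2 (358°, 15 nmi): east 15 sin 358° = -0.52, north 15 cos 358° = 14.99
Leg 3 (194°, 27 nmi): east 27 sin 194° = -6.53, north 27 cos 194° = -26.20
Leg 4 (285°, 33 nmi): east 33 sin 285° = -31.88, north 33 cos 285° = 8.54
Net displacement: -37.57 east, -5.34 north. Direction back to start is (37.57, 5.34): bearing = atan2(37.57, 5.34) mod 360° = 81.91° ≈ 082°.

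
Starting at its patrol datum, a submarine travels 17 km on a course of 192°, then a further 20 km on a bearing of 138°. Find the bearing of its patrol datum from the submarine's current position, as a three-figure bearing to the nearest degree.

343°

Leg 1 (192°, 17 km): east 17 sin 192° = -3.53, north 17 cos 192° = -16.63
Leg 2 (138°, 20 km): east 20 sin 138° = 13.38, north 20 cos 138° = -14.86
Net displacement: 9.85 east, -31.49 north. Direction back to start is (-9.85, 31.49): bearing = atan2(-9.85, 31.49) mod 360° = 342.63° ≈ 343°.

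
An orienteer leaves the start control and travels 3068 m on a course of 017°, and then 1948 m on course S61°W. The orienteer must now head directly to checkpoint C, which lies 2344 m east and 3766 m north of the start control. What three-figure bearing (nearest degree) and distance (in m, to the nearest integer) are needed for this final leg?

061°, 3617 m

Leg 1 (017°, 3068 m): east 3068 sin 17° = 897.00, north 3068 cos 17° = 2933.94
Leg 2 (S61°W, 1948 m): east 1948 sin 241° = -1703.76, north 1948 cos 241° = -944.41
Current position: (-806.76, 1989.53). Target: (2344, 3766). Remaining: Δeast = 3150.76, Δnorth = 1776.47.
Bearing = atan2(3150.76, 1776.47) mod 360° = 60.58°; distance = √((3150.76)² + (1776.47)²) = 3617.062 m.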